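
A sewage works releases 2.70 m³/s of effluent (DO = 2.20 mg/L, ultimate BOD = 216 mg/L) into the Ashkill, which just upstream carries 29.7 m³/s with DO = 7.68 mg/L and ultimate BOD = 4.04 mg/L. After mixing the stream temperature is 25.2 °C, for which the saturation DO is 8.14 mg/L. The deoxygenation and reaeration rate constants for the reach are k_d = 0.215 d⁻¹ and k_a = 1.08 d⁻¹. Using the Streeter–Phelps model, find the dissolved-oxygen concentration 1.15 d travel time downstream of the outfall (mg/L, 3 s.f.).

DO ≈ 5.22 mg/L

Mixed DO = (29.7×7.68 + 2.70×2.20)/(29.7+2.70) = 234.0/32.40 = 7.223 mg/L.
Mixed L₀ = (29.7×4.04 + 2.70×216)/(32.40) = 703.2/32.40 = 21.70 mg/L.
Initial deficit D₀ = C_s − DO₀ = 8.14 − 7.223 = 0.9167 mg/L.
D(1.15) = [0.215×21.70/(1.08−0.215)](e^(−0.215×1.15) − e^(−1.08×1.15)) + 0.9167 e^(−1.08×1.15)
= 5.394 × (0.7809 − 0.2888) + 0.9167 × 0.2888 = 2.920 mg/L.
DO = 8.14 − 2.920 = 5.220 mg/L.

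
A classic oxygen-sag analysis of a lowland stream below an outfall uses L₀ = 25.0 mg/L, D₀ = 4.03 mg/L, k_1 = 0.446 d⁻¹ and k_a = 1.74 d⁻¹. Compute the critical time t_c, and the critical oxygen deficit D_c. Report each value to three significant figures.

t_c ≈ 0.565 d; D_c ≈ 4.98 mg/L

At the critical point dD/dt = 0, so k_1 L₀ e^(−k_1 t) = k_a D. Substituting D(t) from the Streeter–Phelps equation and solving for t gives
t_c = ln[(k_a/k_1)(1 − D₀(k_a−k_1)/(k_1 L₀))] / (k_a−k_1).
Here k_a−k_1 = 1.294 d⁻¹ and 1 − D₀(k_a−k_1)/(k_1 L₀) = 1 − 4.03×1.294/(0.446×25.0) = 0.5323, so
t_c = ln(3.901 × 0.5323) / 1.294 = 0.7308 / 1.294 = 0.5647 d.
L(t_c) = L₀ e^(−k_1 t_c) = 25.0 × 0.7773 = 19.43 mg/L, and at the critical point k_a D_c = k_1 L, so D_c = (0.446/1.74) × 19.43 = 4.981 mg/L.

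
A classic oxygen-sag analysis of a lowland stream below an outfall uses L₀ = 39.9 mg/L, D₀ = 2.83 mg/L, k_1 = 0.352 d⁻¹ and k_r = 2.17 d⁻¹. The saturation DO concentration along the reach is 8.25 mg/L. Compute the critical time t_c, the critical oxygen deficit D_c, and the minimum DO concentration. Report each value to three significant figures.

With k_r/k_1 = 6.165 and 1 − D₀(k_r−k_1)/(k_1 L₀) = 0.6337,
t_c = ln(6.165 × 0.6337) / (2.17 − 0.352) = ln(3.906) / 1.818 = 1.363/1.818 = 0.7495 d.
L(t_c) = L₀ e^(−k_1 t_c) = 39.9 × 0.7681 = 30.65 mg/L, and at the critical point k_r D_c = k_1 L, so D_c = (0.352/2.17) × 30.65 = 4.971 mg/L.
Minimum DO = C_s − D_c = 8.25 − 4.971 = 3.279 mg/L.

t_c ≈ 0.750 d; D_c ≈ 4.97 mg/L; min DO ≈ 3.28 mg/L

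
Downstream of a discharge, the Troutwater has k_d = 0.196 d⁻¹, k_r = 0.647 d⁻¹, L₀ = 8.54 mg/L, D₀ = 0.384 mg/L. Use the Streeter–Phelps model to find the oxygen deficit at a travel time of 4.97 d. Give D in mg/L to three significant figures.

D ≈ 1.27 mg/L

k_d L₀/(k_r−k_d) = 0.196×8.54/(0.647−0.196) = 1.674/0.4510 = 3.711 mg/L.
e^(−k_d t) = e^(−0.196×4.970) = 0.3775; e^(−k_r t) = e^(−0.647×4.970) = 0.04013.
D = 3.711 × (0.3775 − 0.04013) + 0.384 × 0.04013 = 1.252 + 0.01541 = 1.268 mg/L.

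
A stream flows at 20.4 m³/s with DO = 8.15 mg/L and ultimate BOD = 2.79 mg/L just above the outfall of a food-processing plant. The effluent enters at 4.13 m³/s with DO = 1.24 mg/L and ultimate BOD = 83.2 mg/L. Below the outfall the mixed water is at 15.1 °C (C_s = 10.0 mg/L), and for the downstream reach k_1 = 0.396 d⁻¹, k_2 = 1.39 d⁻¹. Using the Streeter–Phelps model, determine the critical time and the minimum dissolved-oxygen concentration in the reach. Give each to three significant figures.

Mixed DO = (20.4×8.15 + 4.13×1.24)/(20.4+4.13) = 171.4/24.53 = 6.987 mg/L.
Mixed L₀ = (20.4×2.79 + 4.13×83.2)/(24.53) = 400.5/24.53 = 16.33 mg/L.
Initial deficit D₀ = C_s − DO₀ = 10.0 − 6.987 = 3.013 mg/L.
t_c = (1/0.9940) ln[(1.39/0.396)(1 − 3.013×0.9940/(0.396×16.33))] = 1.006 × ln(1.884) = 0.6373 d.
D_c = (0.396/1.39) × 16.33 × e^(−0.396×0.6373) = 0.2849 × 16.33 × 0.7770 = 3.614 mg/L.
Minimum DO = 10.0 − 3.614 = 6.386 mg/L.

t_c ≈ 0.637 d; minimum DO ≈ 6.39 mg/L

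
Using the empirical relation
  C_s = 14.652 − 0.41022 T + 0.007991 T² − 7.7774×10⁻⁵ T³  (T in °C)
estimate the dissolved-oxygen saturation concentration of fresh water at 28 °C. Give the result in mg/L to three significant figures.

C_s = 14.652 − 0.41022×28 + 0.007991×28² − 7.7774×10⁻⁵×28³ = 7.723 mg/L.

C_s ≈ 7.72 mg/L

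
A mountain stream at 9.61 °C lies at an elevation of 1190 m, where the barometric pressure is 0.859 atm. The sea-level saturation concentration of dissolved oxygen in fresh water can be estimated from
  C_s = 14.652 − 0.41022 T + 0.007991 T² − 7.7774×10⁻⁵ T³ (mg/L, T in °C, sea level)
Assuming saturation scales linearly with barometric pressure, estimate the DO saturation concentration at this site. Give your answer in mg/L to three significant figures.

At sea level: C_s = 14.652 − 0.41022×9.61 + 0.007991×9.61² − 7.7774×10⁻⁵×9.61³ = 11.38 mg/L.
Pressure correction: C_s' = 11.38 × 0.859 = 9.774 mg/L.

C_s ≈ 9.77 mg/L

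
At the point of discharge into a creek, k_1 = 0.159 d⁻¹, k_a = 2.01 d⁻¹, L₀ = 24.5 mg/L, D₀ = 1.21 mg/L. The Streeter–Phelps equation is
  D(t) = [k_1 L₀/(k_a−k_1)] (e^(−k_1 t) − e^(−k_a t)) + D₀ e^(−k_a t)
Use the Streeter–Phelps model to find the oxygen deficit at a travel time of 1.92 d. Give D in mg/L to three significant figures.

D ≈ 1.53 mg/L

k_1 L₀/(k_a−k_1) = 0.159×24.5/(2.01−0.159) = 3.896/1.851 = 2.105 mg/L.
e^(−k_1 t) = e^(−0.159×1.920) = 0.7369; e^(−k_a t) = e^(−2.01×1.920) = 0.02108.
D = 2.105 × (0.7369 − 0.02108) + 1.21 × 0.02108 = 1.506 + 0.02551 = 1.532 mg/L.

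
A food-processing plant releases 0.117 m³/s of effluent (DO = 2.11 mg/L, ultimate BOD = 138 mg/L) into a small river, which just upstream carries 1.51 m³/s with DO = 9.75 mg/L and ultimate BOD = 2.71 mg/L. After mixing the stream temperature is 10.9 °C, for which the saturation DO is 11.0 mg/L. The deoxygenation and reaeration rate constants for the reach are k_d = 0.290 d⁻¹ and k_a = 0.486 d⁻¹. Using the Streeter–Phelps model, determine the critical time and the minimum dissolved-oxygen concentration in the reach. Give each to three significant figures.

Mixed DO = (1.51×9.75 + 0.117×2.11)/(1.51+0.117) = 14.97/1.627 = 9.201 mg/L.
Mixed L₀ = (1.51×2.71 + 0.117×138)/(1.627) = 20.24/1.627 = 12.44 mg/L.
Initial deficit D₀ = C_s − DO₀ = 11.0 − 9.201 = 1.799 mg/L.
t_c = (1/0.1960) ln[(0.486/0.290)(1 − 1.799×0.1960/(0.290×12.44))] = 5.102 × ln(1.512) = 2.109 d.
D_c = (0.290/0.486) × 12.44 × e^(−0.290×2.109) = 0.5967 × 12.44 × 0.5424 = 4.026 mg/L.
Minimum DO = 11.0 − 4.026 = 6.974 mg/L.

t_c ≈ 2.11 d; minimum DO ≈ 6.97 mg/L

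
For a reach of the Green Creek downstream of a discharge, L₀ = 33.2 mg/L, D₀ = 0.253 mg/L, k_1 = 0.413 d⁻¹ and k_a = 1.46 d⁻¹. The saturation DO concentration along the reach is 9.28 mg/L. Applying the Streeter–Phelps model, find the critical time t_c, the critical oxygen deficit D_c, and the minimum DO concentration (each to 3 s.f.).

t_c ≈ 1.19 d; D_c ≈ 5.75 mg/L; min DO ≈ 3.53 mg/L

t_c = [1/(k_a−k_1)] ln[(k_a/k_1)(1 − D₀(k_a−k_1)/(k_1 L₀))]
= [1/(1.46−0.413)] ln[(1.46/0.413)(1 − 0.253×1.047/(0.413×33.2))]
= (1/1.047) ln[3.535 × 0.9807] = 0.9551 × ln(3.467) = 0.9551 × 1.243 = 1.187 d.
D_c = (k_1/k_a) L₀ e^(−k_1 t_c) = (0.413/1.46) × 33.2 × e^(−0.413×1.187) = 0.2829 × 33.2 × 0.6124 = 5.751 mg/L.
Minimum DO = C_s − D_c = 9.28 − 5.751 = 3.529 mg/L.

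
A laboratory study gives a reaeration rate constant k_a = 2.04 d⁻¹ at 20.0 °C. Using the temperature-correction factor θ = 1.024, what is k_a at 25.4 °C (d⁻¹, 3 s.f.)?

k_a ≈ 2.32 d⁻¹

k_a(T₂) = k_a(T₁) · θ^(T₂−T₁) = 2.04 × 1.024^(25.4−20.0)
= 2.04 × 1.024^5.40 = 2.04 × 1.137 = 2.319 d⁻¹.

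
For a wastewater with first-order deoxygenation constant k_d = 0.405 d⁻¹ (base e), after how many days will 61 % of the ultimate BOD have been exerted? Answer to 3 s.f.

y/L₀ = 1 − e^(−k_d t) = 0.61 ⇒ e^(−k_d t) = 0.390
t = −ln(0.390) / 0.405 = 0.9416 / 0.405 = 2.325 d.

t ≈ 2.32 d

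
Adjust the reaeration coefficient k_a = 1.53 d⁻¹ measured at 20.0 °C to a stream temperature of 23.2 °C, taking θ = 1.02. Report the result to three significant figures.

k_a(T₂) = k_a(T₁) · θ^(T₂−T₁) = 1.53 × 1.02^(23.2−20.0)
= 1.53 × 1.02^3.20 = 1.53 × 1.065 = 1.630 d⁻¹.

k_a ≈ 1.63 d⁻¹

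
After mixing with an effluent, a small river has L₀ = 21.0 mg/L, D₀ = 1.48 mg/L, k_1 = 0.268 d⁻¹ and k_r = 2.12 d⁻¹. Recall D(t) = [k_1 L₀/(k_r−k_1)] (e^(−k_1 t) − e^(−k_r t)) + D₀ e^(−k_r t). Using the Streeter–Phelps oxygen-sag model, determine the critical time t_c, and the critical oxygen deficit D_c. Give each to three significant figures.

At the critical point dD/dt = 0, so k_1 L₀ e^(−k_1 t) = k_r D. Substituting D(t) from the Streeter–Phelps equation and solving for t gives
t_c = ln[(k_r/k_1)(1 − D₀(k_r−k_1)/(k_1 L₀))] / (k_r−k_1).
Here k_r−k_1 = 1.852 d⁻¹ and 1 − D₀(k_r−k_1)/(k_1 L₀) = 1 − 1.48×1.852/(0.268×21.0) = 0.5130, so
t_c = ln(7.910 × 0.5130) / 1.852 = 1.401 / 1.852 = 0.7563 d.
D_c = (k_1/k_r) L₀ e^(−k_1 t_c) = (0.268/2.12) × 21.0 × e^(−0.268×0.7563) = 0.1264 × 21.0 × 0.8165 = 2.168 mg/L.

t_c ≈ 0.756 d; D_c ≈ 2.17 mg/L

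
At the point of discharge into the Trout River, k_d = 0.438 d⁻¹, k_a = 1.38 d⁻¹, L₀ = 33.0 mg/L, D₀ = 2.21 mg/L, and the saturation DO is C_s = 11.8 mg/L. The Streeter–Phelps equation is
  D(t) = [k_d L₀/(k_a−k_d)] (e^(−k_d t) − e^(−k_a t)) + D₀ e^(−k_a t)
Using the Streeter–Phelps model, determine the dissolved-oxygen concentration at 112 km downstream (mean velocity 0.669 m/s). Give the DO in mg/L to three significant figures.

DO ≈ 6.14 mg/L

Travel time t = x/v = 112 km / (0.669 m/s) = 112000 m / 0.669 m/s = 167400 s = 1.938 d.
k_d L₀/(k_a−k_d) = 0.438×33.0/(1.38−0.438) = 14.45/0.9420 = 15.34 mg/L.
e^(−k_d t) = e^(−0.438×1.938) = 0.4280; e^(−k_a t) = e^(−1.38×1.938) = 0.06898.
D = 15.34 × (0.4280 − 0.06898) + 2.21 × 0.06898 = 5.508 + 0.1524 = 5.661 mg/L.
DO = C_s − D = 11.8 − 5.661 = 6.139 mg/L.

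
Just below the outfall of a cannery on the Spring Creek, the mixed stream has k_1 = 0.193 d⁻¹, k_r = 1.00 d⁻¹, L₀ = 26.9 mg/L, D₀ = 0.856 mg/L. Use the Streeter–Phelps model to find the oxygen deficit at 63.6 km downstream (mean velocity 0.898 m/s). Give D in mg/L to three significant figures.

D ≈ 3.03 mg/L

Travel time t = x/v = 63.6 km / (0.898 m/s) = 63600 m / 0.898 m/s = 70820 s = 0.8197 d.
k_1 L₀/(k_r−k_1) = 0.193×26.9/(1.00−0.193) = 5.192/0.8070 = 6.433 mg/L.
e^(−k_1 t) = e^(−0.193×0.8197) = 0.8537; e^(−k_r t) = e^(−1.00×0.8197) = 0.4406.
D = 6.433 × (0.8537 − 0.4406) + 0.856 × 0.4406 = 2.658 + 0.3771 = 3.035 mg/L.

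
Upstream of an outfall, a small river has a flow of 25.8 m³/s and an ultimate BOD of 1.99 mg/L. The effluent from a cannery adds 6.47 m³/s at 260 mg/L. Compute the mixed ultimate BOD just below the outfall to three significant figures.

Flow-weighted mixing: C = (Q_r C_r + Q_w C_w)/(Q_r + Q_w)
= (25.8×1.99 + 6.47×260)/(25.8 + 6.47) = 1734/32.27 = 53.72 mg/L.

53.7 mg/L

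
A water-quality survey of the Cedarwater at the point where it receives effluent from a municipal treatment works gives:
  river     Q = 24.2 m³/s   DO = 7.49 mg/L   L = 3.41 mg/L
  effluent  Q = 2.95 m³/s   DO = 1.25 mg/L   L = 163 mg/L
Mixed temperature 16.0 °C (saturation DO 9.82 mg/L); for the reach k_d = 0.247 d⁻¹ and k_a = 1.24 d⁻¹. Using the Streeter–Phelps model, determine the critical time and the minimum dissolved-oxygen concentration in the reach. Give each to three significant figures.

t_c ≈ 0.745 d; minimum DO ≈ 6.38 mg/L

Mixed DO = (24.2×7.49 + 2.95×1.25)/(24.2+2.95) = 184.9/27.15 = 6.812 mg/L.
Mixed L₀ = (24.2×3.41 + 2.95×163)/(27.15) = 563.4/27.15 = 20.75 mg/L.
Initial deficit D₀ = C_s − DO₀ = 9.82 − 6.812 = 3.008 mg/L.
t_c = (1/0.9930) ln[(1.24/0.247)(1 − 3.008×0.9930/(0.247×20.75))] = 1.007 × ln(2.095) = 0.7445 d.
D_c = (0.247/1.24) × 20.75 × e^(−0.247×0.7445) = 0.1992 × 20.75 × 0.8320 = 3.439 mg/L.
Minimum DO = 9.82 − 3.439 = 6.381 mg/L.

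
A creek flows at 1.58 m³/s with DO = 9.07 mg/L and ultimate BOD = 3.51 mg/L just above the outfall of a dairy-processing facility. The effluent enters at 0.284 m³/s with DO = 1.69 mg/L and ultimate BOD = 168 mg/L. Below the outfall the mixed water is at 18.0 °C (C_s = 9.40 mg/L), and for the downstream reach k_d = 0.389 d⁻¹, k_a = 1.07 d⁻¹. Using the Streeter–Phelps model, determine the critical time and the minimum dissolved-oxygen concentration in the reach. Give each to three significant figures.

Mixed DO = (1.58×9.07 + 0.284×1.69)/(1.58+0.284) = 14.81/1.864 = 7.946 mg/L.
Mixed L₀ = (1.58×3.51 + 0.284×168)/(1.864) = 53.26/1.864 = 28.57 mg/L.
Initial deficit D₀ = C_s − DO₀ = 9.40 − 7.946 = 1.454 mg/L.
t_c = (1/0.6810) ln[(1.07/0.389)(1 − 1.454×0.6810/(0.389×28.57))] = 1.468 × ln(2.506) = 1.349 d.
D_c = (0.389/1.07) × 28.57 × e^(−0.389×1.349) = 0.3636 × 28.57 × 0.5918 = 6.147 mg/L.
Minimum DO = 9.40 − 6.147 = 3.253 mg/L.

t_c ≈ 1.35 d; minimum DO ≈ 3.25 mg/L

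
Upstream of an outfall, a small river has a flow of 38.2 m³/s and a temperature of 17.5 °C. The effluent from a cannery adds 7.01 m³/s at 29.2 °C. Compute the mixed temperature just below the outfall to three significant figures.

Flow-weighted mixing: C = (Q_r C_r + Q_w C_w)/(Q_r + Q_w)
= (38.2×17.5 + 7.01×29.2)/(38.2 + 7.01) = 873.2/45.21 = 19.31 °C.

19.3 °C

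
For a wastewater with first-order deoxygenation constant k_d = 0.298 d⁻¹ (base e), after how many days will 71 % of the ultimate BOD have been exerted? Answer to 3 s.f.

y/L₀ = 1 − e^(−k_d t) = 0.71 ⇒ e^(−k_d t) = 0.290
t = −ln(0.290) / 0.298 = 1.238 / 0.298 = 4.154 d.

t ≈ 4.15 d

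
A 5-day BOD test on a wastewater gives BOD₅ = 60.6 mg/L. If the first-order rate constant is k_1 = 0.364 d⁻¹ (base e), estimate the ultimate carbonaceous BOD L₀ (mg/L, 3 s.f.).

BOD₅ = L₀(1 − e^(−5k_1)) ⇒ L₀ = BOD₅ / (1 − e^(−5×0.364))
= 60.6 / (1 − 0.1620) = 60.6 / 0.8380 = 72.32 mg/L.

L₀ ≈ 72.3 mg/L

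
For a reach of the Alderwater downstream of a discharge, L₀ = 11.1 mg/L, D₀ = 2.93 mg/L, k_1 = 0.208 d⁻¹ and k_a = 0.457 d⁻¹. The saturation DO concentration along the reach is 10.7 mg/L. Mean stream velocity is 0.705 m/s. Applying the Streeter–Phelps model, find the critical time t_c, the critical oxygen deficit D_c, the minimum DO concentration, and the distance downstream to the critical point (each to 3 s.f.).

t_c ≈ 1.64 d; D_c ≈ 3.59 mg/L; min DO ≈ 7.11 mg/L; x_c ≈ 99.6 km

With k_a/k_1 = 2.197 and 1 − D₀(k_a−k_1)/(k_1 L₀) = 0.6840,
t_c = ln(2.197 × 0.6840) / (0.457 − 0.208) = ln(1.503) / 0.2490 = 0.4074/0.2490 = 1.636 d.
D_c = (k_1/k_a) L₀ e^(−k_1 t_c) = (0.208/0.457) × 11.1 × e^(−0.208×1.636) = 0.4551 × 11.1 × 0.7116 = 3.595 mg/L.
Minimum DO = C_s − D_c = 10.7 − 3.595 = 7.105 mg/L.
x_c = v t_c = 0.705 m/s × 1.636 d × 86400 s/d = 99650 m ≈ 99.6 km.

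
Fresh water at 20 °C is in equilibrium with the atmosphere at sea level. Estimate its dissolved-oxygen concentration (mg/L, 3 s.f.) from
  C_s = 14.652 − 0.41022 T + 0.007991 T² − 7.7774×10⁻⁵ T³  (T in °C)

C_s ≈ 9.02 mg/L

C_s = 14.652 − 0.41022×20 + 0.007991×20² − 7.7774×10⁻⁵×20³ = 9.022 mg/L.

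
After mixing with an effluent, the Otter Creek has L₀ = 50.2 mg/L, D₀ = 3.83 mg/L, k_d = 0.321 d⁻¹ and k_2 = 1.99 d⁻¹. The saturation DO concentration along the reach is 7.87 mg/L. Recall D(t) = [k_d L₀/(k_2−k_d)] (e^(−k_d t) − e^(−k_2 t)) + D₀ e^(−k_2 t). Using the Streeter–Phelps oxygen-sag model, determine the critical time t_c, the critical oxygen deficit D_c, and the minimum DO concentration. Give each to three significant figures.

t_c = [1/(k_2−k_d)] ln[(k_2/k_d)(1 − D₀(k_2−k_d)/(k_d L₀))]
= [1/(1.99−0.321)] ln[(1.99/0.321)(1 − 3.83×1.669/(0.321×50.2))]
= (1/1.669) ln[6.199 × 0.6033] = 0.5992 × ln(3.740) = 0.5992 × 1.319 = 0.7904 d.
D_c = (k_d/k_2) L₀ e^(−k_d t_c) = (0.321/1.99) × 50.2 × e^(−0.321×0.7904) = 0.1613 × 50.2 × 0.7759 = 6.283 mg/L.
Minimum DO = C_s − D_c = 7.87 − 6.283 = 1.587 mg/L.

t_c ≈ 0.790 d; D_c ≈ 6.28 mg/L; min DO ≈ 1.59 mg/L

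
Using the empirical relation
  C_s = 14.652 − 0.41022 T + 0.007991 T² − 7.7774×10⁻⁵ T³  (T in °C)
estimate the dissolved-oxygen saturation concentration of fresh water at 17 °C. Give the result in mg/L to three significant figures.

C_s = 14.652 − 0.41022×17 + 0.007991×17² − 7.7774×10⁻⁵×17³ = 9.606 mg/L.

C_s ≈ 9.61 mg/L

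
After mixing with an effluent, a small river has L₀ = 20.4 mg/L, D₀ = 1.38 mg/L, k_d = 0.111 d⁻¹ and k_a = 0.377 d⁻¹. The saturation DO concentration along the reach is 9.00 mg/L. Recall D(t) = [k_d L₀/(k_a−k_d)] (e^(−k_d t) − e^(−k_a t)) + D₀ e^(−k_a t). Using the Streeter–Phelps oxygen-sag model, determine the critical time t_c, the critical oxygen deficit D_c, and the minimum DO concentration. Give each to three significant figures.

With k_a/k_d = 3.396 and 1 − D₀(k_a−k_d)/(k_d L₀) = 0.8379,
t_c = ln(3.396 × 0.8379) / (0.377 − 0.111) = ln(2.846) / 0.2660 = 1.046/0.2660 = 3.932 d.
L(t_c) = L₀ e^(−k_d t_c) = 20.4 × 0.6463 = 13.19 mg/L, and at the critical point k_a D_c = k_d L, so D_c = (0.111/0.377) × 13.19 = 3.882 mg/L.
Minimum DO = C_s − D_c = 9.00 − 3.882 = 5.118 mg/L.

t_c ≈ 3.93 d; D_c ≈ 3.88 mg/L; min DO ≈ 5.12 mg/L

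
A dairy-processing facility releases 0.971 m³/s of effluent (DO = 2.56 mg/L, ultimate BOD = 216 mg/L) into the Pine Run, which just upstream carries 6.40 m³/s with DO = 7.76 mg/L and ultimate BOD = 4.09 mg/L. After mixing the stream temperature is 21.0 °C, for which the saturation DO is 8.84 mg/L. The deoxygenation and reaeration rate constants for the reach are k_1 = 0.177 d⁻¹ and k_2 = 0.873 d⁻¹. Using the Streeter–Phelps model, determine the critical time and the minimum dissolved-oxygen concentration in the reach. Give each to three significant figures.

Mixed DO = (6.40×7.76 + 0.971×2.56)/(6.40+0.971) = 52.15/7.371 = 7.075 mg/L.
Mixed L₀ = (6.40×4.09 + 0.971×216)/(7.371) = 235.9/7.371 = 32.01 mg/L.
Initial deficit D₀ = C_s − DO₀ = 8.84 − 7.075 = 1.765 mg/L.
t_c = (1/0.6960) ln[(0.873/0.177)(1 − 1.765×0.6960/(0.177×32.01))] = 1.437 × ln(3.863) = 1.942 d.
D_c = (0.177/0.873) × 32.01 × e^(−0.177×1.942) = 0.2027 × 32.01 × 0.7092 = 4.602 mg/L.
Minimum DO = 8.84 − 4.602 = 4.238 mg/L.

t_c ≈ 1.94 d; minimum DO ≈ 4.24 mg/L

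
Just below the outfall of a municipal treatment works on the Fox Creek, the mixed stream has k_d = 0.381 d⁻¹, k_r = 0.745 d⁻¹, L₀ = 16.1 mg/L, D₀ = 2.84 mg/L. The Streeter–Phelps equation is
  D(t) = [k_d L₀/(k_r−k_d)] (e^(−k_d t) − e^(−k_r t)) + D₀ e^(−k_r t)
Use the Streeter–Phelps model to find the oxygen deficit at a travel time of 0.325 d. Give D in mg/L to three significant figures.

k_d L₀/(k_r−k_d) = 0.381×16.1/(0.745−0.381) = 6.134/0.3640 = 16.85 mg/L.
e^(−k_d t) = e^(−0.381×0.3250) = 0.8835; e^(−k_r t) = e^(−0.745×0.3250) = 0.7850.
D = 16.85 × (0.8835 − 0.7850) + 2.84 × 0.7850 = 1.661 + 2.229 = 3.890 mg/L.

D ≈ 3.89 mg/L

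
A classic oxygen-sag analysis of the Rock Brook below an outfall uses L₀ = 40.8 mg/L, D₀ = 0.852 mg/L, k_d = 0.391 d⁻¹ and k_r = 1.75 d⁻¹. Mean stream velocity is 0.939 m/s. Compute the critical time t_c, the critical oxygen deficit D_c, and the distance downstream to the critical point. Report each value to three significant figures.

t_c ≈ 1.05 d; D_c ≈ 6.05 mg/L; x_c ≈ 85.0 km

t_c = [1/(k_r−k_d)] ln[(k_r/k_d)(1 − D₀(k_r−k_d)/(k_d L₀))]
= [1/(1.75−0.391)] ln[(1.75/0.391)(1 − 0.852×1.359/(0.391×40.8))]
= (1/1.359) ln[4.476 × 0.9274] = 0.7358 × ln(4.151) = 0.7358 × 1.423 = 1.047 d.
D_c = (k_d/k_r) L₀ e^(−k_d t_c) = (0.391/1.75) × 40.8 × e^(−0.391×1.047) = 0.2234 × 40.8 × 0.6640 = 6.053 mg/L.
x_c = v t_c = 0.939 m/s × 1.047 d × 86400 s/d = 84970 m ≈ 85.0 km.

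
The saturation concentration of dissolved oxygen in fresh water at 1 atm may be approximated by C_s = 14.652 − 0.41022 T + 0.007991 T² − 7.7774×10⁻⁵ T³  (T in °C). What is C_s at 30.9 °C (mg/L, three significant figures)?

C_s = 14.652 − 0.41022×30.9 + 0.007991×30.9² − 7.7774×10⁻⁵×30.9³ = 7.311 mg/L.

C_s ≈ 7.31 mg/L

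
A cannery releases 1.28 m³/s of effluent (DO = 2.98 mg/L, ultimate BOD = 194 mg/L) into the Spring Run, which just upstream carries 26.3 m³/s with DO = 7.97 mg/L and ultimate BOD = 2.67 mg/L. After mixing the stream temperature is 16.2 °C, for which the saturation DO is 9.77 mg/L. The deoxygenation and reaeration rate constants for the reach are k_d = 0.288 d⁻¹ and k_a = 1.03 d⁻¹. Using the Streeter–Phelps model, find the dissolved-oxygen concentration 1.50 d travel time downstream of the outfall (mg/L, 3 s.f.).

Mixed DO = (26.3×7.97 + 1.28×2.98)/(26.3+1.28) = 213.4/27.58 = 7.738 mg/L.
Mixed L₀ = (26.3×2.67 + 1.28×194)/(27.58) = 318.5/27.58 = 11.55 mg/L.
Initial deficit D₀ = C_s − DO₀ = 9.77 − 7.738 = 2.032 mg/L.
D(1.50) = [0.288×11.55/(1.03−0.288)](e^(−0.288×1.50) − e^(−1.03×1.50)) + 2.032 e^(−1.03×1.50)
= 4.483 × (0.6492 − 0.2133) + 2.032 × 0.2133 = 2.387 mg/L.
DO = 9.77 − 2.387 = 7.383 mg/L.

DO ≈ 7.38 mg/L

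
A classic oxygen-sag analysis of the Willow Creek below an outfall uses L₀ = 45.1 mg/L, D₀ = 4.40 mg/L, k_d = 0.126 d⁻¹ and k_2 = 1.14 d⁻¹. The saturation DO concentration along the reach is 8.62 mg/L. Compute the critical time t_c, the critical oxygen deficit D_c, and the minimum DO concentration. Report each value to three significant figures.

t_c ≈ 0.656 d; D_c ≈ 4.59 mg/L; min DO ≈ 4.03 mg/L

With k_2/k_d = 9.048 and 1 − D₀(k_2−k_d)/(k_d L₀) = 0.2149,
t_c = ln(9.048 × 0.2149) / (1.14 − 0.126) = ln(1.944) / 1.014 = 0.6648/1.014 = 0.6556 d.
D_c = (k_d/k_2) L₀ e^(−k_d t_c) = (0.126/1.14) × 45.1 × e^(−0.126×0.6556) = 0.1105 × 45.1 × 0.9207 = 4.590 mg/L.
Minimum DO = C_s − D_c = 8.62 − 4.590 = 4.030 mg/L.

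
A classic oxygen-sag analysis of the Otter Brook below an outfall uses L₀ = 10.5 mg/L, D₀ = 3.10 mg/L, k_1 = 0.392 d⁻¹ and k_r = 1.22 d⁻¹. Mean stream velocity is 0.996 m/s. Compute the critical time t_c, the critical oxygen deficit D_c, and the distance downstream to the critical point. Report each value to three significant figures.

t_c ≈ 0.191 d; D_c ≈ 3.13 mg/L; x_c ≈ 16.4 km

With k_r/k_1 = 3.112 and 1 − D₀(k_r−k_1)/(k_1 L₀) = 0.3764,
t_c = ln(3.112 × 0.3764) / (1.22 − 0.392) = ln(1.171) / 0.8280 = 0.1582/0.8280 = 0.1911 d.
D_c = (k_1/k_r) L₀ e^(−k_1 t_c) = (0.392/1.22) × 10.5 × e^(−0.392×0.1911) = 0.3213 × 10.5 × 0.9278 = 3.130 mg/L.
x_c = v t_c = 0.996 m/s × 0.1911 d × 86400 s/d = 16440 m ≈ 16.4 km.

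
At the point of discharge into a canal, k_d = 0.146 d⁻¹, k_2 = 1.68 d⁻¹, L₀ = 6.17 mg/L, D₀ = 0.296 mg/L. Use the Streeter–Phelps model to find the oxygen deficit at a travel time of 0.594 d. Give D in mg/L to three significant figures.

D ≈ 0.431 mg/L

k_d L₀/(k_2−k_d) = 0.146×6.17/(1.68−0.146) = 0.9008/1.534 = 0.5872 mg/L.
e^(−k_d t) = e^(−0.146×0.5940) = 0.9169; e^(−k_2 t) = e^(−1.68×0.5940) = 0.3686.
D = 0.5872 × (0.9169 − 0.3686) + 0.296 × 0.3686 = 0.3220 + 0.1091 = 0.4311 mg/L.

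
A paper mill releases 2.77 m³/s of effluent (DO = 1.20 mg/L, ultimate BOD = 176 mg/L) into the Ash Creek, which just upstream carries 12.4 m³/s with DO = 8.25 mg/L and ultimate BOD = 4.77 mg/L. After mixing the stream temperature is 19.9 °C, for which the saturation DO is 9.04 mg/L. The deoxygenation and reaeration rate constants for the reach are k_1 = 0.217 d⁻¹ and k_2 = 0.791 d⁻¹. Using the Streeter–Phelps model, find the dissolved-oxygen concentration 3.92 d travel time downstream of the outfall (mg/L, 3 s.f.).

Mixed DO = (12.4×8.25 + 2.77×1.20)/(12.4+2.77) = 105.6/15.17 = 6.963 mg/L.
Mixed L₀ = (12.4×4.77 + 2.77×176)/(15.17) = 546.7/15.17 = 36.04 mg/L.
Initial deficit D₀ = C_s − DO₀ = 9.04 − 6.963 = 2.077 mg/L.
D(3.92) = [0.217×36.04/(0.791−0.217)](e^(−0.217×3.92) − e^(−0.791×3.92)) + 2.077 e^(−0.791×3.92)
= 13.62 × (0.4271 − 0.04502) + 2.077 × 0.04502 = 5.299 mg/L.
DO = 9.04 − 5.299 = 3.741 mg/L.

DO ≈ 3.74 mg/L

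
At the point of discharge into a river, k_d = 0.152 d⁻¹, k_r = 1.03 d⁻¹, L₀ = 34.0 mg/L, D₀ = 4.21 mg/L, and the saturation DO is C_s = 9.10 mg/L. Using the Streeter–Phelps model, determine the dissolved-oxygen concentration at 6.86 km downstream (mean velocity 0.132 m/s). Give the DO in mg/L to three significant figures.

Travel time t = x/v = 6.86 km / (0.132 m/s) = 6860 m / 0.132 m/s = 51970 s = 0.6015 d.
k_d L₀/(k_r−k_d) = 0.152×34.0/(1.03−0.152) = 5.168/0.8780 = 5.886 mg/L.
e^(−k_d t) = e^(−0.152×0.6015) = 0.9126; e^(−k_r t) = e^(−1.03×0.6015) = 0.5382.
D = 5.886 × (0.9126 − 0.5382) + 4.21 × 0.5382 = 2.204 + 2.266 = 4.470 mg/L.
DO = C_s − D = 9.10 − 4.470 = 4.630 mg/L.

DO ≈ 4.63 mg/L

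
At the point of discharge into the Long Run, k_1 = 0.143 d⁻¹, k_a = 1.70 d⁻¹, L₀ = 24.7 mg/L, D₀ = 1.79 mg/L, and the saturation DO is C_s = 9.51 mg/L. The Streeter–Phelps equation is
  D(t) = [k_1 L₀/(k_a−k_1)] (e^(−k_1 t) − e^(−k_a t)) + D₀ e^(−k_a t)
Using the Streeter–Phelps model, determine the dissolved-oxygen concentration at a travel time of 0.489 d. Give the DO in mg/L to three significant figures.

DO ≈ 7.60 mg/L

k_1 L₀/(k_a−k_1) = 0.143×24.7/(1.70−0.143) = 3.532/1.557 = 2.269 mg/L.
e^(−k_1 t) = e^(−0.143×0.4890) = 0.9325; e^(−k_a t) = e^(−1.70×0.4890) = 0.4355.
D = 2.269 × (0.9325 − 0.4355) + 1.79 × 0.4355 = 1.127 + 0.7795 = 1.907 mg/L.
DO = C_s − D = 9.51 − 1.907 = 7.603 mg/L.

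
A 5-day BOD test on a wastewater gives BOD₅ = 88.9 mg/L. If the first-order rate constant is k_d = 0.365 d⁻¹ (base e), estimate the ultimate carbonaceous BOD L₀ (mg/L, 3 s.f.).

BOD₅ = L₀(1 − e^(−5k_d)) ⇒ L₀ = BOD₅ / (1 − e^(−5×0.365))
= 88.9 / (1 − 0.1612) = 88.9 / 0.8388 = 106.0 mg/L.

L₀ ≈ 106 mg/L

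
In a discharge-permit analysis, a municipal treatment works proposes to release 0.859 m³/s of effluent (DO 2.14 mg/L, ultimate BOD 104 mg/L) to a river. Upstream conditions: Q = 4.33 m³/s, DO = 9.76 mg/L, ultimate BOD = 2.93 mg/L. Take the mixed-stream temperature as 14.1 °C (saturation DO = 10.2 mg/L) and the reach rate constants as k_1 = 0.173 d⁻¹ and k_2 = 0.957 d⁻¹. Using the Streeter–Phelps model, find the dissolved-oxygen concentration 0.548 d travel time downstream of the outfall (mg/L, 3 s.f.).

Mixed DO = (4.33×9.76 + 0.859×2.14)/(4.33+0.859) = 44.10/5.189 = 8.499 mg/L.
Mixed L₀ = (4.33×2.93 + 0.859×104)/(5.189) = 102.0/5.189 = 19.66 mg/L.
Initial deficit D₀ = C_s − DO₀ = 10.2 − 8.499 = 1.701 mg/L.
D(0.548) = [0.173×19.66/(0.957−0.173)](e^(−0.173×0.548) − e^(−0.957×0.548)) + 1.701 e^(−0.957×0.548)
= 4.339 × (0.9096 − 0.5919) + 1.701 × 0.5919 = 2.385 mg/L.
DO = 10.2 − 2.385 = 7.815 mg/L.

DO ≈ 7.81 mg/L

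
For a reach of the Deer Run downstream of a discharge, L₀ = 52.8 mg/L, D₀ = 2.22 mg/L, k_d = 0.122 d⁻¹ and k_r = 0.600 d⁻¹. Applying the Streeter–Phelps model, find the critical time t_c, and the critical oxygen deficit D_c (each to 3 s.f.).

With k_r/k_d = 4.918 and 1 − D₀(k_r−k_d)/(k_d L₀) = 0.8353,
t_c = ln(4.918 × 0.8353) / (0.600 − 0.122) = ln(4.108) / 0.4780 = 1.413/0.4780 = 2.956 d.
L(t_c) = L₀ e^(−k_d t_c) = 52.8 × 0.6972 = 36.81 mg/L, and at the critical point k_r D_c = k_d L, so D_c = (0.122/0.600) × 36.81 = 7.486 mg/L.

t_c ≈ 2.96 d; D_c ≈ 7.49 mg/L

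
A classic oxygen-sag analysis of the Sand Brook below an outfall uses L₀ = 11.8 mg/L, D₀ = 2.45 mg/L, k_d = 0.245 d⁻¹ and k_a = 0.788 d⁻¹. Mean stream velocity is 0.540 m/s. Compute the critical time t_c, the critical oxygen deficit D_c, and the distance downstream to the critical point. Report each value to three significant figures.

At the critical point dD/dt = 0, so k_d L₀ e^(−k_d t) = k_a D. Substituting D(t) from the Streeter–Phelps equation and solving for t gives
t_c = ln[(k_a/k_d)(1 − D₀(k_a−k_d)/(k_d L₀))] / (k_a−k_d).
Here k_a−k_d = 0.5430 d⁻¹ and 1 − D₀(k_a−k_d)/(k_d L₀) = 1 − 2.45×0.5430/(0.245×11.8) = 0.5398, so
t_c = ln(3.216 × 0.5398) / 0.5430 = 0.5517 / 0.5430 = 1.016 d.
D_c = (k_d/k_a) L₀ e^(−k_d t_c) = (0.245/0.788) × 11.8 × e^(−0.245×1.016) = 0.3109 × 11.8 × 0.7796 = 2.860 mg/L.
x_c = v t_c = 0.540 m/s × 1.016 d × 86400 s/d = 47410 m ≈ 47.4 km.

t_c ≈ 1.02 d; D_c ≈ 2.86 mg/L; x_c ≈ 47.4 km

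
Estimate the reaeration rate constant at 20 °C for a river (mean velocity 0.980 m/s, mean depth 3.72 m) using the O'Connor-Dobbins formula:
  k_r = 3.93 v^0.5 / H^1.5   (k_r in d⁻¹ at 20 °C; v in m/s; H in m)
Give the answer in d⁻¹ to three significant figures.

k_r ≈ 0.542 d⁻¹

k_r = 3.93 × 0.980^0.5 / 3.72^1.5 = 3.93 × 0.9899 / 7.175 = 0.5422 d⁻¹.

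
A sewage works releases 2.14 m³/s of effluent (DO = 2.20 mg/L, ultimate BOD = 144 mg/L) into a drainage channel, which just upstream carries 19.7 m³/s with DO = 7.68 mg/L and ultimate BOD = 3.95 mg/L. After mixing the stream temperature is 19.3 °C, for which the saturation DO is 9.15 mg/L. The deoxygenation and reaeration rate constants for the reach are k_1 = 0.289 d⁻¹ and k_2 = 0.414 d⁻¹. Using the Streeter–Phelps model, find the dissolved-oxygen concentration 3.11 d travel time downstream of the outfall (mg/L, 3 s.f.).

DO ≈ 3.24 mg/L

Mixed DO = (19.7×7.68 + 2.14×2.20)/(19.7+2.14) = 156.0/21.84 = 7.143 mg/L.
Mixed L₀ = (19.7×3.95 + 2.14×144)/(21.84) = 386.0/21.84 = 17.67 mg/L.
Initial deficit D₀ = C_s − DO₀ = 9.15 − 7.143 = 2.007 mg/L.
D(3.11) = [0.289×17.67/(0.414−0.289)](e^(−0.289×3.11) − e^(−0.414×3.11)) + 2.007 e^(−0.414×3.11)
= 40.86 × (0.4071 − 0.2759) + 2.007 × 0.2759 = 5.911 mg/L.
DO = 9.15 − 5.911 = 3.239 mg/L.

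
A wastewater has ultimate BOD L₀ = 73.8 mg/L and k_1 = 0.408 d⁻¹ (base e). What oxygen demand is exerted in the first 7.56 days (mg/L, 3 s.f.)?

y ≈ 70.4 mg/L

y_t = L₀(1 − e^(−k_1 t)) = 73.8 × (1 − e^(−0.408×7.56))
= 73.8 × (1 − 0.04575) = 73.8 × 0.9542 = 70.42 mg/L.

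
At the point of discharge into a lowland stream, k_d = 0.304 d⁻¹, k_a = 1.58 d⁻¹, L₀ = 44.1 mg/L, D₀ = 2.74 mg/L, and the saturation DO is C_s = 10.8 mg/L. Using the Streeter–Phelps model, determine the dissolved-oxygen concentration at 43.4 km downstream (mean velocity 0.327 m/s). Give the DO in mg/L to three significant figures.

Travel time t = x/v = 43.4 km / (0.327 m/s) = 43400 m / 0.327 m/s = 132700 s = 1.536 d.
k_d L₀/(k_a−k_d) = 0.304×44.1/(1.58−0.304) = 13.41/1.276 = 10.51 mg/L.
e^(−k_d t) = e^(−0.304×1.536) = 0.6269; e^(−k_a t) = e^(−1.58×1.536) = 0.08829.
D = 10.51 × (0.6269 − 0.08829) + 2.74 × 0.08829 = 5.659 + 0.2419 = 5.901 mg/L.
DO = C_s − D = 10.8 − 5.901 = 4.899 mg/L.

DO ≈ 4.90 mg/L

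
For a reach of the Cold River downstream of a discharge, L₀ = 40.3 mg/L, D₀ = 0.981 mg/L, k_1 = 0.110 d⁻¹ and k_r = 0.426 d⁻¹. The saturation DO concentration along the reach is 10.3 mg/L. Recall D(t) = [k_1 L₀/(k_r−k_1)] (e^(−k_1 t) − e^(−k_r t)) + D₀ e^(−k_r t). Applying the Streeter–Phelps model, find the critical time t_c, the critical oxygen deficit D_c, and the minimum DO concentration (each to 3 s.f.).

t_c ≈ 4.06 d; D_c ≈ 6.66 mg/L; min DO ≈ 3.64 mg/L

t_c = [1/(k_r−k_1)] ln[(k_r/k_1)(1 − D₀(k_r−k_1)/(k_1 L₀))]
= [1/(0.426−0.110)] ln[(0.426/0.110)(1 − 0.981×0.3160/(0.110×40.3))]
= (1/0.3160) ln[3.873 × 0.9301] = 3.165 × ln(3.602) = 3.165 × 1.281 = 4.055 d.
L(t_c) = L₀ e^(−k_1 t_c) = 40.3 × 0.6401 = 25.80 mg/L, and at the critical point k_r D_c = k_1 L, so D_c = (0.110/0.426) × 25.80 = 6.661 mg/L.
Minimum DO = C_s − D_c = 10.3 − 6.661 = 3.639 mg/L.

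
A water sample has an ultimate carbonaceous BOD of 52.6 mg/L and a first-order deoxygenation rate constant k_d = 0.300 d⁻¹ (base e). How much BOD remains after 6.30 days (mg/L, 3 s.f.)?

L_t = L₀ e^(−k_d t) = 52.6 × e^(−0.300×6.30) = 52.6 × 0.1511 = 7.946 mg/L.

L ≈ 7.95 mg/L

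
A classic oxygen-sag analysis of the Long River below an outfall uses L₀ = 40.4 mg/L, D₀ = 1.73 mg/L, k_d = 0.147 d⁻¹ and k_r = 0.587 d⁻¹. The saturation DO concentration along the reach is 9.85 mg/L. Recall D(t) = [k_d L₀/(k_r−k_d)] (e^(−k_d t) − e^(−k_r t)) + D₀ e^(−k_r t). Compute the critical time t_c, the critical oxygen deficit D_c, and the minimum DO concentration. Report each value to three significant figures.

With k_r/k_d = 3.993 and 1 − D₀(k_r−k_d)/(k_d L₀) = 0.8718,
t_c = ln(3.993 × 0.8718) / (0.587 − 0.147) = ln(3.481) / 0.4400 = 1.247/0.4400 = 2.835 d.
L(t_c) = L₀ e^(−k_d t_c) = 40.4 × 0.6592 = 26.63 mg/L, and at the critical point k_r D_c = k_d L, so D_c = (0.147/0.587) × 26.63 = 6.669 mg/L.
Minimum DO = C_s − D_c = 9.85 − 6.669 = 3.181 mg/L.

t_c ≈ 2.84 d; D_c ≈ 6.67 mg/L; min DO ≈ 3.18 mg/L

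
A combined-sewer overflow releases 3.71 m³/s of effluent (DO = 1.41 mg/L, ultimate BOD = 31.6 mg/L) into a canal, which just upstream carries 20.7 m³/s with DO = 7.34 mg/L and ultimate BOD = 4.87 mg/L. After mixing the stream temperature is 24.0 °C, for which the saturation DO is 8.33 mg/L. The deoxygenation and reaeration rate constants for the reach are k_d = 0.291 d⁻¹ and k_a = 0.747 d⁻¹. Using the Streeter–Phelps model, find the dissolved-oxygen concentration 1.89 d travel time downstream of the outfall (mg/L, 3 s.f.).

Mixed DO = (20.7×7.34 + 3.71×1.41)/(20.7+3.71) = 157.2/24.41 = 6.439 mg/L.
Mixed L₀ = (20.7×4.87 + 3.71×31.6)/(24.41) = 218.0/24.41 = 8.933 mg/L.
Initial deficit D₀ = C_s − DO₀ = 8.33 − 6.439 = 1.891 mg/L.
D(1.89) = [0.291×8.933/(0.747−0.291)](e^(−0.291×1.89) − e^(−0.747×1.89)) + 1.891 e^(−0.747×1.89)
= 5.700 × (0.5770 − 0.2437) + 1.891 × 0.2437 = 2.361 mg/L.
DO = 8.33 − 2.361 = 5.969 mg/L.

DO ≈ 5.97 mg/L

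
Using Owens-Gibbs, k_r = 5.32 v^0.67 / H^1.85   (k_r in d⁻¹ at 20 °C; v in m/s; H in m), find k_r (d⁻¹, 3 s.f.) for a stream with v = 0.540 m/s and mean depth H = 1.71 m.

k_r = 5.32 × 0.540^0.67 / 1.71^1.85 = 5.32 × 0.6618 / 2.698 = 1.305 d⁻¹.

k_r ≈ 1.30 d⁻¹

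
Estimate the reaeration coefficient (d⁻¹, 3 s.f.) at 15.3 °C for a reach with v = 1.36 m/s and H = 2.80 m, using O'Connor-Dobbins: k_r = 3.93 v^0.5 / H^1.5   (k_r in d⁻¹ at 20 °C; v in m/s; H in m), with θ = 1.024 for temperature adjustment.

k_r(20) = 3.93 × 1.36^0.5 / 2.80^1.5 = 3.93 × 1.166 / 4.685 = 0.9782 d⁻¹.
k_r(15.3) = 0.9782 × 1.024^(15.3−20) = 0.9782 × 0.8945 = 0.8750 d⁻¹.

k_r ≈ 0.875 d⁻¹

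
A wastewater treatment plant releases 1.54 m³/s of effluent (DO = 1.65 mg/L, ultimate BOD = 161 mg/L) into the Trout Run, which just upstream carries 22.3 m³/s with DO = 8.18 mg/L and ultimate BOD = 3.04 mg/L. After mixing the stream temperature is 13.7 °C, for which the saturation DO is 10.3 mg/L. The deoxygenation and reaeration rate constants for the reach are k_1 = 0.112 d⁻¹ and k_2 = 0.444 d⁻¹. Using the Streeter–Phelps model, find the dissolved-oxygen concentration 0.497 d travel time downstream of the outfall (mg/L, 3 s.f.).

DO ≈ 7.62 mg/L

Mixed DO = (22.3×8.18 + 1.54×1.65)/(22.3+1.54) = 185.0/23.84 = 7.758 mg/L.
Mixed L₀ = (22.3×3.04 + 1.54×161)/(23.84) = 315.7/23.84 = 13.24 mg/L.
Initial deficit D₀ = C_s − DO₀ = 10.3 − 7.758 = 2.542 mg/L.
D(0.497) = [0.112×13.24/(0.444−0.112)](e^(−0.112×0.497) − e^(−0.444×0.497)) + 2.542 e^(−0.444×0.497)
= 4.468 × (0.9459 − 0.8020) + 2.542 × 0.8020 = 2.681 mg/L.
DO = 10.3 − 2.681 = 7.619 mg/L.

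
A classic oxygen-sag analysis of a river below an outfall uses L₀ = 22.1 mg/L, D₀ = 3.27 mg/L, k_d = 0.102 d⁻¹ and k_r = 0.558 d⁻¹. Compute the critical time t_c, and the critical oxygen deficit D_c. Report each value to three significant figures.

At the critical point dD/dt = 0, so k_d L₀ e^(−k_d t) = k_r D. Substituting D(t) from the Streeter–Phelps equation and solving for t gives
t_c = ln[(k_r/k_d)(1 − D₀(k_r−k_d)/(k_d L₀))] / (k_r−k_d).
Here k_r−k_d = 0.4560 d⁻¹ and 1 − D₀(k_r−k_d)/(k_d L₀) = 1 − 3.27×0.4560/(0.102×22.1) = 0.3385, so
t_c = ln(5.471 × 0.3385) / 0.4560 = 0.6162 / 0.4560 = 1.351 d.
D_c = (k_d/k_r) L₀ e^(−k_d t_c) = (0.102/0.558) × 22.1 × e^(−0.102×1.351) = 0.1828 × 22.1 × 0.8712 = 3.520 mg/L.

t_c ≈ 1.35 d; D_c ≈ 3.52 mg/L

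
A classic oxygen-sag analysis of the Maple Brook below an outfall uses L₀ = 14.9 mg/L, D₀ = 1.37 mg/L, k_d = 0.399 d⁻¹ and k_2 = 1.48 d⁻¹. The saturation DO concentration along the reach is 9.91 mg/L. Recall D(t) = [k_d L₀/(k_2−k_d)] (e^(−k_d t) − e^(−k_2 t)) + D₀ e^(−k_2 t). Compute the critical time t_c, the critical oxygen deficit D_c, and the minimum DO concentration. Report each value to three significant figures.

At the critical point dD/dt = 0, so k_d L₀ e^(−k_d t) = k_2 D. Substituting D(t) from the Streeter–Phelps equation and solving for t gives
t_c = ln[(k_2/k_d)(1 − D₀(k_2−k_d)/(k_d L₀))] / (k_2−k_d).
Here k_2−k_d = 1.081 d⁻¹ and 1 − D₀(k_2−k_d)/(k_d L₀) = 1 − 1.37×1.081/(0.399×14.9) = 0.7509, so
t_c = ln(3.709 × 0.7509) / 1.081 = 1.024 / 1.081 = 0.9476 d.
D_c = (k_d/k_2) L₀ e^(−k_d t_c) = (0.399/1.48) × 14.9 × e^(−0.399×0.9476) = 0.2696 × 14.9 × 0.6852 = 2.752 mg/L.
Minimum DO = C_s − D_c = 9.91 − 2.752 = 7.158 mg/L.

t_c ≈ 0.948 d; D_c ≈ 2.75 mg/L; min DO ≈ 7.16 mg/L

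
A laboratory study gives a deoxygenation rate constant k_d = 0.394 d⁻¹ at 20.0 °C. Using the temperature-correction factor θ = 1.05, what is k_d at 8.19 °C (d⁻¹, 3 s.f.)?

k_d(T₂) = k_d(T₁) · θ^(T₂−T₁) = 0.394 × 1.05^(8.19−20.0)
= 0.394 × 1.05^-11.8 = 0.394 × 0.5620 = 0.2214 d⁻¹.

k_d ≈ 0.221 d⁻¹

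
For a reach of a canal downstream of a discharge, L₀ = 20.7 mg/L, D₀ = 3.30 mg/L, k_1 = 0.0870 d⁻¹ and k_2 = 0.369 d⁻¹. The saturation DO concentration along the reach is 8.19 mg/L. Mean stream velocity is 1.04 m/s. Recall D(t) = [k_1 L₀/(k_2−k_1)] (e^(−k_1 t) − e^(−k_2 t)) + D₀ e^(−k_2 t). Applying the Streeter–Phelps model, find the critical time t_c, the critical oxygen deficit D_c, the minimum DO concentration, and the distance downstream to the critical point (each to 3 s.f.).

t_c ≈ 2.54 d; D_c ≈ 3.91 mg/L; min DO ≈ 4.28 mg/L; x_c ≈ 229 km

At the critical point dD/dt = 0, so k_1 L₀ e^(−k_1 t) = k_2 D. Substituting D(t) from the Streeter–Phelps equation and solving for t gives
t_c = ln[(k_2/k_1)(1 − D₀(k_2−k_1)/(k_1 L₀))] / (k_2−k_1).
Here k_2−k_1 = 0.2820 d⁻¹ and 1 − D₀(k_2−k_1)/(k_1 L₀) = 1 − 3.30×0.2820/(0.0870×20.7) = 0.4833, so
t_c = ln(4.241 × 0.4833) / 0.2820 = 0.7177 / 0.2820 = 2.545 d.
L(t_c) = L₀ e^(−k_1 t_c) = 20.7 × 0.8014 = 16.59 mg/L, and at the critical point k_2 D_c = k_1 L, so D_c = (0.0870/0.369) × 16.59 = 3.911 mg/L.
Minimum DO = C_s − D_c = 8.19 − 3.911 = 4.279 mg/L.
x_c = v t_c = 1.04 m/s × 2.545 d × 86400 s/d = 228700 m ≈ 229 km.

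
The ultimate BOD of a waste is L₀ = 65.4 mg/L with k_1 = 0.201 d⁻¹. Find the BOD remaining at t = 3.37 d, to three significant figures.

L ≈ 33.2 mg/L

L_t = L₀ e^(−k_1 t) = 65.4 × e^(−0.201×3.37) = 65.4 × 0.5080 = 33.22 mg/L.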